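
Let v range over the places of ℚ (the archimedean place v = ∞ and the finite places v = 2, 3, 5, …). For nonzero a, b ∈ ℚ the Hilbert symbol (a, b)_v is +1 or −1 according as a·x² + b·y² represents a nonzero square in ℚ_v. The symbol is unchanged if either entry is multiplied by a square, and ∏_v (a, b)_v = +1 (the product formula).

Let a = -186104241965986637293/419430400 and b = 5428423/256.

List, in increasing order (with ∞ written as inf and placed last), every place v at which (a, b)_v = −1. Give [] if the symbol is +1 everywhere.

[2, 13]

Mod squares: a ≡ -13, b ≡ 44863. Check v ∈ {∞, 2, 5, 7, 11, 13, 17, 29, 41}.
v=11: a=11^4·(≡9), b=11^2·(≡9) mod 11; (9|11)=+1, (9|11)=+1; (−1)^{4·2·5}·(+1)^2·(+1)^4 = +1.
v=41: a=41^2·(≡6), b=41^0·(≡31) mod 41; (6|41)=-1, (31|41)=+1; (−1)^{2·0·20}·(-1)^0·(+1)^2 = +1.
v=13: a=13^3·(≡9), b=13^1·(≡7) mod 13; (9|13)=+1, (7|13)=-1; (−1)^{3·1·6}·(+1)^1·(-1)^3 = -1.
v=29: a=29^2·(≡22), b=29^1·(≡19) mod 29; (22|29)=+1, (19|29)=-1; (−1)^{2·1·14}·(+1)^1·(-1)^2 = +1.
v=7: a=7^2·(≡4), b=7^1·(≡2) mod 7; (4|7)=+1, (2|7)=+1; (−1)^{2·1·3}·(+1)^1·(+1)^2 = +1.
v=∞: -13 < 0 and 44863 > 0  ⇒  (a,b)_∞ = +1.
v=5: a=5^-2·(≡2), b=5^0·(≡3) mod 5; (2|5)=-1, (3|5)=-1; (−1)^{-2·0·2}·(-1)^0·(-1)^-2 = +1.
v=17: a=17^4·(≡4), b=17^1·(≡8) mod 17; (4|17)=+1, (8|17)=+1; (−1)^{4·1·8}·(+1)^1·(+1)^4 = +1.
v=2: v_2(a)=-24, v_2(b)=-8; units ≡ 3, 7 (mod 8); ε·ε+αω+βω = 1·1+-24·0+-8·1 ≡ 1  ⇒  (a,b)_2 = -1.
|Ram(-13, 44863)| = 2, even; anisotropic at {2, 13}.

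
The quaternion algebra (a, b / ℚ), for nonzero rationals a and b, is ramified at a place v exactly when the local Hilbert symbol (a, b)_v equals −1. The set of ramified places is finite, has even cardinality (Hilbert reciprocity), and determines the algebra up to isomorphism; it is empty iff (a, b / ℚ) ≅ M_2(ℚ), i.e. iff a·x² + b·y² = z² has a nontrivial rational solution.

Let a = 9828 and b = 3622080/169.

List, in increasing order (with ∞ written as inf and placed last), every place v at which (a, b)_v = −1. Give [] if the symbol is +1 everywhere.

(a, b) ≡ (273, 1155) mod (ℚ^×)²; places V = {2, 3, 5, 7, 11, 13, ∞}.
(a,b)_∞: sgn(273)=+, sgn(1155)=+, so +1.
(a,b)_3: α=3, u≡1; β=1, v≡1 (mod 3); (1|3)=+1, (1|3)=+1; sign (−1)^1·+1^1·+1^3 = -1.
(a,b)_2: α=2, β=6; u≡1, v≡3 (mod 8); ε(u)ε(v)=0·1, αω(v)=2·1, βω(u)=6·0; sum ≡ 0  ⇒  +1.
(a,b)_5: α=0, u≡3; β=1, v≡4 (mod 5); (3|5)=-1, (4|5)=+1; sign (−1)^0·-1^1·+1^0 = -1.
(a,b)_11: α=0, u≡5; β=1, v≡7 (mod 11); (5|11)=+1, (7|11)=-1; sign (−1)^0·+1^1·-1^0 = +1.
(a,b)_7: α=1, u≡4; β=3, v≡4 (mod 7); (4|7)=+1, (4|7)=+1; sign (−1)^1·+1^3·+1^1 = -1.
(a,b)_13: α=1, u≡2; β=-2, v≡7 (mod 13); (2|13)=-1, (7|13)=-1; sign (−1)^0·-1^-2·-1^1 = -1.
|Ram(273, 1155)| = 4, even; anisotropic at {3, 5, 7, 13}.

[3, 5, 7, 13]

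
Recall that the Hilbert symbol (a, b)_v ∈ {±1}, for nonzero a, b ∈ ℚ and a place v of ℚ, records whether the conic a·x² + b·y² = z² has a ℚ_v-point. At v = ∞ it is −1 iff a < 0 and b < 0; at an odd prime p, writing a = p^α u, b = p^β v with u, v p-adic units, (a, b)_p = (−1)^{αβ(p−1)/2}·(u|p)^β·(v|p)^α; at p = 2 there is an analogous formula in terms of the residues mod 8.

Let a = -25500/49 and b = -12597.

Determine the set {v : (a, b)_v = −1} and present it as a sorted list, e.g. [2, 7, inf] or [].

(a, b) ≡ (-255, -12597) mod (ℚ^×)²; places V = {2, 3, 5, 7, 13, 17, 19, ∞}.
(a,b)_5: α=3, u≡4; β=0, v≡3 (mod 5); (4|5)=+1, (3|5)=-1; sign (−1)^0·+1^0·-1^3 = -1.
(a,b)_7: α=-2, u≡1; β=0, v≡3 (mod 7); (1|7)=+1, (3|7)=-1; sign (−1)^0·+1^0·-1^-2 = +1.
(a,b)_3: α=1, u≡2; β=1, v≡1 (mod 3); (2|3)=-1, (1|3)=+1; sign (−1)^1·-1^1·+1^1 = +1.
(a,b)_13: α=0, u≡11; β=1, v≡6 (mod 13); (11|13)=-1, (6|13)=-1; sign (−1)^0·-1^1·-1^0 = -1.
(a,b)_19: α=0, u≡5; β=1, v≡2 (mod 19); (5|19)=+1, (2|19)=-1; sign (−1)^0·+1^1·-1^0 = +1.
(a,b)_∞: sgn(-255)=−, sgn(-12597)=−, so -1.
(a,b)_2: α=2, β=0; u≡1, v≡3 (mod 8); ε(u)ε(v)=0·1, αω(v)=2·1, βω(u)=0·0; sum ≡ 0  ⇒  +1.
(a,b)_17: α=1, u≡2; β=1, v≡7 (mod 17); (2|17)=+1, (7|17)=-1; sign (−1)^0·+1^1·-1^1 = -1.
(-255, -12597 / ℚ) ramifies at {5, 13, 17, ∞}: a division algebra.

[5, 13, 17, inf]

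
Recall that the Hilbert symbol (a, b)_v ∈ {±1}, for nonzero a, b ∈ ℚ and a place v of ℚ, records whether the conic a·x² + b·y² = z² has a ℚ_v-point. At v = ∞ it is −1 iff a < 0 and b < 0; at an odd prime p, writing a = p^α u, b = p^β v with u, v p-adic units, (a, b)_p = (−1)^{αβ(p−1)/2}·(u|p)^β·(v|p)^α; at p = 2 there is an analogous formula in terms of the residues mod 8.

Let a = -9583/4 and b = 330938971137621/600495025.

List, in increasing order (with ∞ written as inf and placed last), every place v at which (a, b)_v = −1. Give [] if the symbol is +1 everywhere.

[7, 17]

(a, b) ≡ (-7, 4301) mod (ℚ^×)²; places V = {2, 3, 5, 7, 11, 13, 17, 23, 29, 37, ∞}.
(a,b)_2: α=-2, β=0; u≡1, v≡5 (mod 8); ε(u)ε(v)=0·0, αω(v)=-2·1, βω(u)=0·0; sum ≡ 0  ⇒  +1.
(a,b)_11: α=0, u≡5; β=1, v≡10 (mod 11); (5|11)=+1, (10|11)=-1; sign (−1)^0·+1^1·-1^0 = +1.
(a,b)_5: α=0, u≡3; β=-2, v≡1 (mod 5); (3|5)=-1, (1|5)=+1; sign (−1)^0·-1^-2·+1^0 = +1.
(a,b)_7: α=1, u≡6; β=4, v≡3 (mod 7); (6|7)=-1, (3|7)=-1; sign (−1)^0·-1^4·-1^1 = -1.
(a,b)_29: α=0, u≡4; β=-2, v≡9 (mod 29); (4|29)=+1, (9|29)=+1; sign (−1)^0·+1^-2·+1^0 = +1.
(a,b)_23: α=0, u≡2; β=1, v≡16 (mod 23); (2|23)=+1, (16|23)=+1; sign (−1)^0·+1^1·+1^0 = +1.
(a,b)_13: α=0, u≡6; β=-4, v≡7 (mod 13); (6|13)=-1, (7|13)=-1; sign (−1)^0·-1^-4·-1^0 = +1.
(a,b)_37: α=2, u≡26; β=2, v≡21 (mod 37); (26|37)=+1, (21|37)=+1; sign (−1)^0·+1^2·+1^2 = +1.
(a,b)_17: α=0, u≡14; β=3, v≡13 (mod 17); (14|17)=-1, (13|17)=+1; sign (−1)^0·-1^3·+1^0 = -1.
(a,b)_∞: sgn(-7)=−, sgn(4301)=+, so +1.
(a,b)_3: α=0, u≡2; β=4, v≡2 (mod 3); (2|3)=-1, (2|3)=-1; sign (−1)^0·-1^4·-1^0 = +1.
|Ram(-7, 4301)| = 2, even; anisotropic at {7, 17}.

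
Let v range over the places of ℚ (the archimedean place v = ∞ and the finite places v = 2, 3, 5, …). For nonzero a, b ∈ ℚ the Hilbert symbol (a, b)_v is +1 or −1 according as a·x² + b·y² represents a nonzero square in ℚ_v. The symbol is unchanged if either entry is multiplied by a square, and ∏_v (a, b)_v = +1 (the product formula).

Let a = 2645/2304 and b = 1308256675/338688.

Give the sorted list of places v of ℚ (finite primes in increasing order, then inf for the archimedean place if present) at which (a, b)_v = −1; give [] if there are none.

(a, b) ≡ (5, 561) mod (ℚ^×)²; places V = {2, 3, 5, 7, 11, 17, 23, ∞}.
(a,b)_3: α=-2, u≡2; β=-3, v≡1 (mod 3); (2|3)=-1, (1|3)=+1; sign (−1)^0·-1^-3·+1^-2 = -1.
(a,b)_23: α=2, u≡7; β=4, v≡4 (mod 23); (7|23)=-1, (4|23)=+1; sign (−1)^0·-1^4·+1^2 = +1.
(a,b)_5: α=1, u≡1; β=2, v≡4 (mod 5); (1|5)=+1, (4|5)=+1; sign (−1)^0·+1^2·+1^1 = +1.
(a,b)_17: α=0, u≡3; β=1, v≡13 (mod 17); (3|17)=-1, (13|17)=+1; sign (−1)^0·-1^1·+1^0 = -1.
(a,b)_∞: sgn(5)=+, sgn(561)=+, so +1.
(a,b)_11: α=0, u≡1; β=1, v≡2 (mod 11); (1|11)=+1, (2|11)=-1; sign (−1)^0·+1^1·-1^0 = +1.
(a,b)_2: α=-8, β=-8; u≡5, v≡1 (mod 8); ε(u)ε(v)=0·0, αω(v)=-8·0, βω(u)=-8·1; sum ≡ 0  ⇒  +1.
(a,b)_7: α=0, u≡6; β=-2, v≡4 (mod 7); (6|7)=-1, (4|7)=+1; sign (−1)^0·-1^-2·+1^0 = +1.
|Ram(5, 561)| = 2, even; anisotropic at {3, 17}.

[3, 17]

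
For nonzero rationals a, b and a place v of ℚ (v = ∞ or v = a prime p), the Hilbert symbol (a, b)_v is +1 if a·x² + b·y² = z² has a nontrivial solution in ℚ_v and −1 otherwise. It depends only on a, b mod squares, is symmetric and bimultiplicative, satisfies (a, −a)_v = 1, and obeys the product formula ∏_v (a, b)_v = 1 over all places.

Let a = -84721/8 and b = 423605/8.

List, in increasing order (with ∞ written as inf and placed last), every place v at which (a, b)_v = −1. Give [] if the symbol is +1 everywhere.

Mod squares: a ≡ -3458, b ≡ 17290. Check v ∈ {∞, 2, 5, 7, 13, 19}.
v=7: a=7^3·(≡5), b=7^3·(≡3) mod 7; (5|7)=-1, (3|7)=-1; (−1)^{3·3·3}·(-1)^3·(-1)^3 = -1.
v=∞: -3458 < 0 and 17290 > 0  ⇒  (a,b)_∞ = +1.
v=2: v_2(a)=-3, v_2(b)=-3; units ≡ 7, 5 (mod 8); ε·ε+αω+βω = 1·0+-3·1+-3·0 ≡ 1  ⇒  (a,b)_2 = -1.
v=13: a=13^1·(≡6), b=13^1·(≡9) mod 13; (6|13)=-1, (9|13)=+1; (−1)^{1·1·6}·(-1)^1·(+1)^1 = -1.
v=5: a=5^0·(≡3), b=5^1·(≡2) mod 5; (3|5)=-1, (2|5)=-1; (−1)^{0·1·2}·(-1)^1·(-1)^0 = -1.
v=19: a=19^1·(≡15), b=19^1·(≡1) mod 19; (15|19)=-1, (1|19)=+1; (−1)^{1·1·9}·(-1)^1·(+1)^1 = +1.
Ram(-3458, 17290) = {2, 5, 7, 13}; no ℚ_2-point on the conic.

[2, 5, 7, 13]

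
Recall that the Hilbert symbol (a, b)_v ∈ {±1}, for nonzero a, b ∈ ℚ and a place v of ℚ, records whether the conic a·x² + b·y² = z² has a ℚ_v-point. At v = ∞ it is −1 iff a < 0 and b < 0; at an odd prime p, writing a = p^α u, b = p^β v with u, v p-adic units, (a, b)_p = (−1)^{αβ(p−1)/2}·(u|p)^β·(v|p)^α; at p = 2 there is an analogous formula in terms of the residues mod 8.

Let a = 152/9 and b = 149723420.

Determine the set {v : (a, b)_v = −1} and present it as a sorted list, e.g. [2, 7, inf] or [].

(a, b) ≡ (38, 763895) mod (ℚ^×)²; places V = {2, 3, 5, 7, 11, 17, 19, 43, ∞}.
(a,b)_∞: sgn(38)=+, sgn(763895)=+, so +1.
(a,b)_5: α=0, u≡3; β=1, v≡4 (mod 5); (3|5)=-1, (4|5)=+1; sign (−1)^0·-1^1·+1^0 = -1.
(a,b)_11: α=0, u≡1; β=1, v≡7 (mod 11); (1|11)=+1, (7|11)=-1; sign (−1)^0·+1^1·-1^0 = +1.
(a,b)_7: α=0, u≡6; β=2, v≡3 (mod 7); (6|7)=-1, (3|7)=-1; sign (−1)^0·-1^2·-1^0 = +1.
(a,b)_3: α=-2, u≡2; β=0, v≡2 (mod 3); (2|3)=-1, (2|3)=-1; sign (−1)^0·-1^0·-1^-2 = +1.
(a,b)_17: α=0, u≡15; β=1, v≡2 (mod 17); (15|17)=+1, (2|17)=+1; sign (−1)^0·+1^1·+1^0 = +1.
(a,b)_19: α=1, u≡3; β=1, v≡6 (mod 19); (3|19)=-1, (6|19)=+1; sign (−1)^1·-1^1·+1^1 = +1.
(a,b)_2: α=3, β=2; u≡3, v≡7 (mod 8); ε(u)ε(v)=1·1, αω(v)=3·0, βω(u)=2·1; sum ≡ 1  ⇒  -1.
(a,b)_43: α=0, u≡36; β=1, v≡15 (mod 43); (36|43)=+1, (15|43)=+1; sign (−1)^0·+1^1·+1^0 = +1.
|Ram(38, 763895)| = 2, even; anisotropic at {2, 5}.

[2, 5]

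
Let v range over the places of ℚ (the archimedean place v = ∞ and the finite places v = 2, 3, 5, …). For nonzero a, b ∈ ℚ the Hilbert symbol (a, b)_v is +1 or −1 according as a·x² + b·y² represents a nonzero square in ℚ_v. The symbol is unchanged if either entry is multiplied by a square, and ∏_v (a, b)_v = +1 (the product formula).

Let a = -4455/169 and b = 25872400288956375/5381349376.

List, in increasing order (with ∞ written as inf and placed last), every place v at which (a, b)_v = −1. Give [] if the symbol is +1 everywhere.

[3, 23]

(a, b) ≡ (-55, 11730) mod (ℚ^×)²; places V = {2, 3, 5, 7, 11, 13, 17, 19, 23, ∞}.
(a,b)_11: α=1, u≡6; β=2, v≡5 (mod 11); (6|11)=-1, (5|11)=+1; sign (−1)^0·-1^2·+1^1 = +1.
(a,b)_2: α=0, β=-13; u≡1, v≡1 (mod 8); ε(u)ε(v)=0·0, αω(v)=0·0, βω(u)=-13·0; sum ≡ 0  ⇒  +1.
(a,b)_∞: sgn(-55)=−, sgn(11730)=+, so +1.
(a,b)_5: α=1, u≡1; β=3, v≡1 (mod 5); (1|5)=+1, (1|5)=+1; sign (−1)^0·+1^3·+1^1 = +1.
(a,b)_17: α=0, u≡1; β=3, v≡10 (mod 17); (1|17)=+1, (10|17)=-1; sign (−1)^0·+1^3·-1^0 = +1.
(a,b)_23: α=0, u≡21; β=-1, v≡6 (mod 23); (21|23)=-1, (6|23)=+1; sign (−1)^0·-1^-1·+1^0 = -1.
(a,b)_3: α=4, u≡2; β=9, v≡1 (mod 3); (2|3)=-1, (1|3)=+1; sign (−1)^0·-1^9·+1^4 = -1.
(a,b)_19: α=0, u≡14; β=2, v≡5 (mod 19); (14|19)=-1, (5|19)=+1; sign (−1)^0·-1^2·+1^0 = +1.
(a,b)_7: α=0, u≡4; β=2, v≡5 (mod 7); (4|7)=+1, (5|7)=-1; sign (−1)^0·+1^2·-1^0 = +1.
(a,b)_13: α=-2, u≡4; β=-4, v≡9 (mod 13); (4|13)=+1, (9|13)=+1; sign (−1)^0·+1^-4·+1^-2 = +1.
|Ram(-55, 11730)| = 2, even; anisotropic at {3, 23}.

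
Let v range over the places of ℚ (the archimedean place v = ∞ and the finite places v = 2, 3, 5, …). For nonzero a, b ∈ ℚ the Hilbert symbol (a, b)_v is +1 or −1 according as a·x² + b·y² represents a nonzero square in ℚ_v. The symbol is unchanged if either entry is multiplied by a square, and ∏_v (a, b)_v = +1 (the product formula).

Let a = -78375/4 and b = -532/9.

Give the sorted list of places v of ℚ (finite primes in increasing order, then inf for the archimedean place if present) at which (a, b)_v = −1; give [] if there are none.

Mod squares: a ≡ -3135, b ≡ -133. Check v ∈ {∞, 2, 3, 5, 7, 11, 19}.
v=11: a=11^1·(≡9), b=11^0·(≡2) mod 11; (9|11)=+1, (2|11)=-1; (−1)^{1·0·5}·(+1)^0·(-1)^1 = -1.
v=19: a=19^1·(≡9), b=19^1·(≡18) mod 19; (9|19)=+1, (18|19)=-1; (−1)^{1·1·9}·(+1)^1·(-1)^1 = +1.
v=2: v_2(a)=-2, v_2(b)=2; units ≡ 1, 3 (mod 8); ε·ε+αω+βω = 0·1+-2·1+2·0 ≡ 0  ⇒  (a,b)_2 = +1.
v=7: a=7^0·(≡1), b=7^1·(≡4) mod 7; (1|7)=+1, (4|7)=+1; (−1)^{0·1·3}·(+1)^1·(+1)^0 = +1.
v=5: a=5^3·(≡2), b=5^0·(≡2) mod 5; (2|5)=-1, (2|5)=-1; (−1)^{3·0·2}·(-1)^0·(-1)^3 = -1.
v=3: a=3^1·(≡2), b=3^-2·(≡2) mod 3; (2|3)=-1, (2|3)=-1; (−1)^{1·-2·1}·(-1)^-2·(-1)^1 = -1.
v=∞: -3135 < 0 and -133 < 0  ⇒  (a,b)_∞ = -1.
(-3135, -133 / ℚ) ramifies at {3, 5, 11, ∞}: a division algebra.

[3, 5, 11, inf]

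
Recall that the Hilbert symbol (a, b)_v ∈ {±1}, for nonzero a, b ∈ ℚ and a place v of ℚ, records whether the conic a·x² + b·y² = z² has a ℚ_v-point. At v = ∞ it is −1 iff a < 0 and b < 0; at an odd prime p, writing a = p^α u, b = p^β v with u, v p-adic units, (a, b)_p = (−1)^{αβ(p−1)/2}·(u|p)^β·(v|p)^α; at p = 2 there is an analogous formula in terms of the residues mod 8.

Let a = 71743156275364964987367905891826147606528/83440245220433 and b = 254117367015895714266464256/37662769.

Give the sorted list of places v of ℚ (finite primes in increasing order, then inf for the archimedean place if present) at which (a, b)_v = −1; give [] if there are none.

[3, 13, 17, 29]

(a, b) ≡ (351509, 39) mod (ℚ^×)²; places V = {2, 3, 7, 11, 13, 17, 19, 23, 29, 31, ∞}.
(a,b)_13: α=2, u≡5; β=1, v≡1 (mod 13); (5|13)=-1, (1|13)=+1; sign (−1)^0·-1^1·+1^2 = -1.
(a,b)_23: α=3, u≡20; β=2, v≡1 (mod 23); (20|23)=-1, (1|23)=+1; sign (−1)^0·-1^2·+1^3 = +1.
(a,b)_29: α=3, u≡22; β=2, v≡15 (mod 29); (22|29)=+1, (15|29)=-1; sign (−1)^0·+1^2·-1^3 = -1.
(a,b)_7: α=6, u≡2; β=4, v≡4 (mod 7); (2|7)=+1, (4|7)=+1; sign (−1)^0·+1^4·+1^6 = +1.
(a,b)_∞: sgn(351509)=+, sgn(39)=+, so +1.
(a,b)_3: α=30, u≡2; β=19, v≡1 (mod 3); (2|3)=-1, (1|3)=+1; sign (−1)^0·-1^19·+1^30 = -1.
(a,b)_19: α=-8, u≡7; β=-4, v≡6 (mod 19); (7|19)=+1, (6|19)=+1; sign (−1)^0·+1^-4·+1^-8 = +1.
(a,b)_17: α=-3, u≡14; β=-2, v≡14 (mod 17); (14|17)=-1, (14|17)=-1; sign (−1)^0·-1^-2·-1^-3 = -1.
(a,b)_31: α=3, u≡23; β=2, v≡25 (mod 31); (23|31)=-1, (25|31)=+1; sign (−1)^0·-1^2·+1^3 = +1.
(a,b)_2: α=14, β=14; u≡5, v≡7 (mod 8); ε(u)ε(v)=0·1, αω(v)=14·0, βω(u)=14·1; sum ≡ 0  ⇒  +1.
(a,b)_11: α=2, u≡9; β=0, v≡2 (mod 11); (9|11)=+1, (2|11)=-1; sign (−1)^0·+1^0·-1^2 = +1.
Ram(351509, 39) = {3, 13, 17, 29}; no ℚ_3-point on the conic.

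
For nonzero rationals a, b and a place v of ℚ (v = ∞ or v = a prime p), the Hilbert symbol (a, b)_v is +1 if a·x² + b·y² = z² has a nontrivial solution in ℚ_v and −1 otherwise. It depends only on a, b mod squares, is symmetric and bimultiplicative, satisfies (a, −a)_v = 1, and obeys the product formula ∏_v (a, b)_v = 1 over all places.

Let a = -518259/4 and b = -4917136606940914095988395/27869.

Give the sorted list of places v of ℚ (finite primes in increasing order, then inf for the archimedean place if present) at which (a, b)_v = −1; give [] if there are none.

[3, 7, 29, 37, 41, inf]

Mod squares: a ≡ -518259, b ≡ -106243095. Check v ∈ {∞, 2, 3, 5, 7, 23, 29, 31, 37, 41}.
v=5: a=5^0·(≡4), b=5^1·(≡4) mod 5; (4|5)=+1, (4|5)=+1; (−1)^{0·1·2}·(+1)^1·(+1)^0 = +1.
v=29: a=29^1·(≡20), b=29^-1·(≡12) mod 29; (20|29)=+1, (12|29)=-1; (−1)^{1·-1·14}·(+1)^-1·(-1)^1 = -1.
v=∞: -518259 < 0 and -106243095 < 0  ⇒  (a,b)_∞ = -1.
v=37: a=37^1·(≡4), b=37^3·(≡5) mod 37; (4|37)=+1, (5|37)=-1; (−1)^{1·3·18}·(+1)^3·(-1)^1 = -1.
v=31: a=31^0·(≡23), b=31^-2·(≡27) mod 31; (23|31)=-1, (27|31)=-1; (−1)^{0·-2·15}·(-1)^-2·(-1)^0 = +1.
v=41: a=41^0·(≡26), b=41^1·(≡12) mod 41; (26|41)=-1, (12|41)=-1; (−1)^{0·1·20}·(-1)^1·(-1)^0 = -1.
v=23: a=23^1·(≡19), b=23^3·(≡13) mod 23; (19|23)=-1, (13|23)=+1; (−1)^{1·3·11}·(-1)^3·(+1)^1 = +1.
v=3: a=3^1·(≡2), b=3^9·(≡2) mod 3; (2|3)=-1, (2|3)=-1; (−1)^{1·9·1}·(-1)^9·(-1)^1 = -1.
v=7: a=7^1·(≡4), b=7^11·(≡1) mod 7; (4|7)=+1, (1|7)=+1; (−1)^{1·11·3}·(+1)^11·(+1)^1 = -1.
v=2: v_2(a)=-2, v_2(b)=0; units ≡ 5, 1 (mod 8); ε·ε+αω+βω = 0·0+-2·0+0·1 ≡ 0  ⇒  (a,b)_2 = +1.
(-518259, -106243095 / ℚ) ramifies at {3, 7, 29, 37, 41, ∞}: a division algebra.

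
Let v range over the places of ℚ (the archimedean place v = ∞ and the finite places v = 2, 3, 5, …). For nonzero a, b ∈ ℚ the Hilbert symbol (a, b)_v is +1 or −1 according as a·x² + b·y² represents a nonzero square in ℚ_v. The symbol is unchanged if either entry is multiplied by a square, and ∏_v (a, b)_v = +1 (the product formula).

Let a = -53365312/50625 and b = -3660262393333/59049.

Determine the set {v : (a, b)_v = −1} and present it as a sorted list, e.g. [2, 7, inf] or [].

[2, inf]

Mod squares: a ≡ -17017, b ≡ -13. Check v ∈ {∞, 2, 3, 5, 7, 11, 13, 17}.
v=∞: -17017 < 0 and -13 < 0  ⇒  (a,b)_∞ = -1.
v=3: a=3^-4·(≡2), b=3^-10·(≡2) mod 3; (2|3)=-1, (2|3)=-1; (−1)^{-4·-10·1}·(-1)^-10·(-1)^-4 = +1.
v=13: a=13^1·(≡4), b=13^3·(≡10) mod 13; (4|13)=+1, (10|13)=+1; (−1)^{1·3·6}·(+1)^3·(+1)^1 = +1.
v=17: a=17^1·(≡1), b=17^2·(≡9) mod 17; (1|17)=+1, (9|17)=+1; (−1)^{1·2·8}·(+1)^2·(+1)^1 = +1.
v=7: a=7^3·(≡5), b=7^8·(≡4) mod 7; (5|7)=-1, (4|7)=+1; (−1)^{3·8·3}·(-1)^8·(+1)^3 = +1.
v=11: a=11^1·(≡5), b=11^0·(≡4) mod 11; (5|11)=+1, (4|11)=+1; (−1)^{1·0·5}·(+1)^0·(+1)^1 = +1.
v=2: v_2(a)=6, v_2(b)=0; units ≡ 7, 3 (mod 8); ε·ε+αω+βω = 1·1+6·1+0·0 ≡ 1  ⇒  (a,b)_2 = -1.
v=5: a=5^-4·(≡3), b=5^0·(≡3) mod 5; (3|5)=-1, (3|5)=-1; (−1)^{-4·0·2}·(-1)^0·(-1)^-4 = +1.
|Ram(-17017, -13)| = 2, even; anisotropic at {2, ∞}.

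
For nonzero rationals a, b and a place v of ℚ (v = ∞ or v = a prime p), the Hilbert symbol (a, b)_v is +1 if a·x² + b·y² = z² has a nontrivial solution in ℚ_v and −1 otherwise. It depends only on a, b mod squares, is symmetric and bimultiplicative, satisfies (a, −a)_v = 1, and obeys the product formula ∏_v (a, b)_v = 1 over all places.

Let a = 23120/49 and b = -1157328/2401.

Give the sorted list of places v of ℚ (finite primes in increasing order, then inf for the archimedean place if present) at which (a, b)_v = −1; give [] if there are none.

[5, 47]

(a, b) ≡ (5, -893) mod (ℚ^×)²; places V = {2, 3, 5, 7, 17, 19, 47, ∞}.
(a,b)_19: α=0, u≡17; β=1, v≡3 (mod 19); (17|19)=+1, (3|19)=-1; sign (−1)^0·+1^1·-1^0 = +1.
(a,b)_∞: sgn(5)=+, sgn(-893)=−, so +1.
(a,b)_17: α=2, u≡11; β=0, v≡8 (mod 17); (11|17)=-1, (8|17)=+1; sign (−1)^0·-1^0·+1^2 = +1.
(a,b)_3: α=0, u≡2; β=4, v≡1 (mod 3); (2|3)=-1, (1|3)=+1; sign (−1)^0·-1^4·+1^0 = +1.
(a,b)_7: α=-2, u≡6; β=-4, v≡3 (mod 7); (6|7)=-1, (3|7)=-1; sign (−1)^0·-1^-4·-1^-2 = +1.
(a,b)_5: α=1, u≡1; β=0, v≡2 (mod 5); (1|5)=+1, (2|5)=-1; sign (−1)^0·+1^0·-1^1 = -1.
(a,b)_47: α=0, u≡45; β=1, v≡1 (mod 47); (45|47)=-1, (1|47)=+1; sign (−1)^0·-1^1·+1^0 = -1.
(a,b)_2: α=4, β=4; u≡5, v≡3 (mod 8); ε(u)ε(v)=0·1, αω(v)=4·1, βω(u)=4·1; sum ≡ 0  ⇒  +1.
Ram(5, -893) = {5, 47}; no ℚ_5-point on the conic.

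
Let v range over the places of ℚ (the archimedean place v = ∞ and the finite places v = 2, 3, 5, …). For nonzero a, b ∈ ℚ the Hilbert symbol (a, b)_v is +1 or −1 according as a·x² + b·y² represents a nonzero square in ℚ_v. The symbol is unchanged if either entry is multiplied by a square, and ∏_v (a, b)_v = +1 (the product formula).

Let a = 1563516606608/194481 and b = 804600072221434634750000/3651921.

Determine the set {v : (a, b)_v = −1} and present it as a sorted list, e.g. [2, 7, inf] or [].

[17, 41]

(a, b) ≡ (12617, 167086931) mod (ℚ^×)²; places V = {2, 3, 5, 7, 11, 13, 17, 19, 23, 31, 37, 41, ∞}.
(a,b)_31: α=1, u≡2; β=3, v≡6 (mod 31); (2|31)=+1, (6|31)=-1; sign (−1)^1·+1^3·-1^1 = +1.
(a,b)_2: α=4, β=4; u≡1, v≡3 (mod 8); ε(u)ε(v)=0·1, αω(v)=4·1, βω(u)=4·0; sum ≡ 0  ⇒  +1.
(a,b)_3: α=-4, u≡2; β=-2, v≡2 (mod 3); (2|3)=-1, (2|3)=-1; sign (−1)^0·-1^-2·-1^-4 = +1.
(a,b)_17: α=0, u≡10; β=1, v≡8 (mod 17); (10|17)=-1, (8|17)=+1; sign (−1)^0·-1^1·+1^0 = -1.
(a,b)_23: α=2, u≡8; β=0, v≡3 (mod 23); (8|23)=+1, (3|23)=+1; sign (−1)^0·+1^0·+1^2 = +1.
(a,b)_19: α=0, u≡5; β=1, v≡12 (mod 19); (5|19)=+1, (12|19)=-1; sign (−1)^0·+1^1·-1^0 = +1.
(a,b)_11: α=5, u≡4; β=5, v≡2 (mod 11); (4|11)=+1, (2|11)=-1; sign (−1)^1·+1^5·-1^5 = +1.
(a,b)_37: α=1, u≡14; β=3, v≡18 (mod 37); (14|37)=-1, (18|37)=-1; sign (−1)^0·-1^3·-1^1 = +1.
(a,b)_∞: sgn(12617)=+, sgn(167086931)=+, so +1.
(a,b)_7: α=-4, u≡3; β=-4, v≡2 (mod 7); (3|7)=-1, (2|7)=+1; sign (−1)^0·-1^-4·+1^-4 = +1.
(a,b)_13: α=0, u≡8; β=-2, v≡2 (mod 13); (8|13)=-1, (2|13)=-1; sign (−1)^0·-1^-2·-1^0 = +1.
(a,b)_41: α=0, u≡38; β=1, v≡14 (mod 41); (38|41)=-1, (14|41)=-1; sign (−1)^0·-1^1·-1^0 = -1.
(a,b)_5: α=0, u≡3; β=6, v≡4 (mod 5); (3|5)=-1, (4|5)=+1; sign (−1)^0·-1^6·+1^0 = +1.
Ram(12617, 167086931) = {17, 41}; no ℚ_17-point on the conic.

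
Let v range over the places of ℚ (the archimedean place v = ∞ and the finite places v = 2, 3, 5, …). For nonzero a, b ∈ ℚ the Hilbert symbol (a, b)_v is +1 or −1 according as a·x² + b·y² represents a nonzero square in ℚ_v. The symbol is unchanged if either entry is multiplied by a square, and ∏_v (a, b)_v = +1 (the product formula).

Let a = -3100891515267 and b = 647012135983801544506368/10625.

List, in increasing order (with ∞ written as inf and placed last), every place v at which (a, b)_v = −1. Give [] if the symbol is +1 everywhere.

[7, 23, 31, 37]

Mod squares: a ≡ -3226734147, b ≡ 6775639. Check v ∈ {∞, 2, 3, 5, 7, 13, 17, 19, 23, 29, 31, 37, 43}.
v=∞: -3226734147 < 0 and 6775639 > 0  ⇒  (a,b)_∞ = +1.
v=29: a=29^0·(≡3), b=29^2·(≡10) mod 29; (3|29)=-1, (10|29)=-1; (−1)^{0·2·14}·(-1)^2·(-1)^0 = +1.
v=37: a=37^1·(≡31), b=37^2·(≡35) mod 37; (31|37)=-1, (35|37)=-1; (−1)^{1·2·18}·(-1)^2·(-1)^1 = -1.
v=3: a=3^1·(≡2), b=3^4·(≡1) mod 3; (2|3)=-1, (1|3)=+1; (−1)^{1·4·1}·(-1)^4·(+1)^1 = +1.
v=31: a=31^2·(≡22), b=31^3·(≡28) mod 31; (22|31)=-1, (28|31)=+1; (−1)^{2·3·15}·(-1)^3·(+1)^2 = -1.
v=5: a=5^0·(≡3), b=5^-4·(≡4) mod 5; (3|5)=-1, (4|5)=+1; (−1)^{0·-4·2}·(-1)^-4·(+1)^0 = +1.
v=43: a=43^1·(≡2), b=43^1·(≡6) mod 43; (2|43)=-1, (6|43)=+1; (−1)^{1·1·21}·(-1)^1·(+1)^1 = +1.
v=23: a=23^1·(≡9), b=23^1·(≡13) mod 23; (9|23)=+1, (13|23)=+1; (−1)^{1·1·11}·(+1)^1·(+1)^1 = -1.
v=19: a=19^1·(≡17), b=19^2·(≡11) mod 19; (17|19)=+1, (11|19)=+1; (−1)^{1·2·9}·(+1)^2·(+1)^1 = +1.
v=2: v_2(a)=0, v_2(b)=10; units ≡ 5, 7 (mod 8); ε·ε+αω+βω = 0·1+0·0+10·1 ≡ 0  ⇒  (a,b)_2 = +1.
v=13: a=13^1·(≡6), b=13^1·(≡5) mod 13; (6|13)=-1, (5|13)=-1; (−1)^{1·1·6}·(-1)^1·(-1)^1 = +1.
v=7: a=7^1·(≡3), b=7^2·(≡3) mod 7; (3|7)=-1, (3|7)=-1; (−1)^{1·2·3}·(-1)^2·(-1)^1 = -1.
v=17: a=17^1·(≡8), b=17^-1·(≡8) mod 17; (8|17)=+1, (8|17)=+1; (−1)^{1·-1·8}·(+1)^-1·(+1)^1 = +1.
(-3226734147, 6775639 / ℚ) ramifies at {7, 23, 31, 37}: a division algebra.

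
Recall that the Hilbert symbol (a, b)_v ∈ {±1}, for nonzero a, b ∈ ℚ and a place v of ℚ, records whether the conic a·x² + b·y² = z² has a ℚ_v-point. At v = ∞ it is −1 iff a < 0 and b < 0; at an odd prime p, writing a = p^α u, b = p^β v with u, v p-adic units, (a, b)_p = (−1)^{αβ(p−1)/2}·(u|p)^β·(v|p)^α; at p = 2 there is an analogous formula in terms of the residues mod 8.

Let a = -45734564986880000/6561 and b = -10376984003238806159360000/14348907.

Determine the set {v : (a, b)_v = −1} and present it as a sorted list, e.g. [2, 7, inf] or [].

[2, 11, 19, inf]

(a, b) ≡ (-77, -21318) mod (ℚ^×)²; places V = {2, 3, 5, 7, 11, 17, 19, ∞}.
(a,b)_11: α=1, u≡4; β=1, v≡1 (mod 11); (4|11)=+1, (1|11)=+1; sign (−1)^1·+1^1·+1^1 = -1.
(a,b)_17: α=2, u≡16; β=3, v≡8 (mod 17); (16|17)=+1, (8|17)=+1; sign (−1)^0·+1^3·+1^2 = +1.
(a,b)_2: α=26, β=37; u≡3, v≡5 (mod 8); ε(u)ε(v)=1·0, αω(v)=26·1, βω(u)=37·1; sum ≡ 1  ⇒  -1.
(a,b)_∞: sgn(-77)=−, sgn(-21318)=−, so -1.
(a,b)_5: α=4, u≡2; β=4, v≡2 (mod 5); (2|5)=-1, (2|5)=-1; sign (−1)^0·-1^4·-1^4 = +1.
(a,b)_19: α=0, u≡18; β=1, v≡15 (mod 19); (18|19)=-1, (15|19)=-1; sign (−1)^0·-1^1·-1^0 = -1.
(a,b)_3: α=-8, u≡1; β=-15, v≡1 (mod 3); (1|3)=+1, (1|3)=+1; sign (−1)^0·+1^-15·+1^-8 = +1.
(a,b)_7: α=3, u≡3; β=6, v≡4 (mod 7); (3|7)=-1, (4|7)=+1; sign (−1)^0·-1^6·+1^3 = +1.
Ram(-77, -21318) = {2, 11, 19, ∞}; no ℚ_2-point on the conic.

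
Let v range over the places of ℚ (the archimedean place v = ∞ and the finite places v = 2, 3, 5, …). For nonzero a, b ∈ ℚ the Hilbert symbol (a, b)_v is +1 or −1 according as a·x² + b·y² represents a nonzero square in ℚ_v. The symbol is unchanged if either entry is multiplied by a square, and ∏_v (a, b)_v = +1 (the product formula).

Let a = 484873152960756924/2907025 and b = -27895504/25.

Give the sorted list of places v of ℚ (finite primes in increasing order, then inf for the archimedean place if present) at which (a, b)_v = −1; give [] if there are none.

(a, b) ≡ (119, -35581) mod (ℚ^×)²; places V = {2, 3, 5, 7, 11, 13, 17, 23, 31, ∞}.
(a,b)_5: α=-2, u≡4; β=-2, v≡1 (mod 5); (4|5)=+1, (1|5)=+1; sign (−1)^0·+1^-2·+1^-2 = +1.
(a,b)_23: α=4, u≡8; β=1, v≡17 (mod 23); (8|23)=+1, (17|23)=-1; sign (−1)^0·+1^1·-1^4 = +1.
(a,b)_7: α=3, u≡6; β=3, v≡3 (mod 7); (6|7)=-1, (3|7)=-1; sign (−1)^1·-1^3·-1^3 = -1.
(a,b)_13: α=4, u≡8; β=1, v≡2 (mod 13); (8|13)=-1, (2|13)=-1; sign (−1)^0·-1^1·-1^4 = -1.
(a,b)_17: α=3, u≡3; β=1, v≡8 (mod 17); (3|17)=-1, (8|17)=+1; sign (−1)^0·-1^1·+1^3 = -1.
(a,b)_2: α=2, β=4; u≡7, v≡3 (mod 8); ε(u)ε(v)=1·1, αω(v)=2·1, βω(u)=4·0; sum ≡ 1  ⇒  -1.
(a,b)_11: α=-2, u≡1; β=0, v≡4 (mod 11); (1|11)=+1, (4|11)=+1; sign (−1)^0·+1^0·+1^-2 = +1.
(a,b)_3: α=2, u≡2; β=0, v≡2 (mod 3); (2|3)=-1, (2|3)=-1; sign (−1)^0·-1^0·-1^2 = +1.
(a,b)_31: α=-2, u≡13; β=0, v≡5 (mod 31); (13|31)=-1, (5|31)=+1; sign (−1)^0·-1^0·+1^-2 = +1.
(a,b)_∞: sgn(119)=+, sgn(-35581)=−, so +1.
(119, -35581 / ℚ) ramifies at {2, 7, 13, 17}: a division algebra.

[2, 7, 13, 17]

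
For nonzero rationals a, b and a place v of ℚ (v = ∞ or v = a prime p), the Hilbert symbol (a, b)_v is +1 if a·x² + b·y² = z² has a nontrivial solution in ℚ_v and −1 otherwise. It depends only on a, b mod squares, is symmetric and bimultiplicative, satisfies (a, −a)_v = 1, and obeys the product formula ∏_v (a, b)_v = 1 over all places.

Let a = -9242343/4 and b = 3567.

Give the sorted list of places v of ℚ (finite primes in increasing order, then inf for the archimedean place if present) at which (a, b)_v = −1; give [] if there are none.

[3, 29]

(a, b) ≡ (-943, 3567) mod (ℚ^×)²; places V = {2, 3, 11, 23, 29, 41, ∞}.
(a,b)_29: α=0, u≡11; β=1, v≡7 (mod 29); (11|29)=-1, (7|29)=+1; sign (−1)^0·-1^1·+1^0 = -1.
(a,b)_3: α=4, u≡2; β=1, v≡1 (mod 3); (2|3)=-1, (1|3)=+1; sign (−1)^0·-1^1·+1^4 = -1.
(a,b)_11: α=2, u≡3; β=0, v≡3 (mod 11); (3|11)=+1, (3|11)=+1; sign (−1)^0·+1^0·+1^2 = +1.
(a,b)_41: α=1, u≡9; β=1, v≡5 (mod 41); (9|41)=+1, (5|41)=+1; sign (−1)^0·+1^1·+1^1 = +1.
(a,b)_23: α=1, u≡21; β=0, v≡2 (mod 23); (21|23)=-1, (2|23)=+1; sign (−1)^0·-1^0·+1^1 = +1.
(a,b)_∞: sgn(-943)=−, sgn(3567)=+, so +1.
(a,b)_2: α=-2, β=0; u≡1, v≡7 (mod 8); ε(u)ε(v)=0·1, αω(v)=-2·0, βω(u)=0·0; sum ≡ 0  ⇒  +1.
Ram(-943, 3567) = {3, 29}; no ℚ_3-point on the conic.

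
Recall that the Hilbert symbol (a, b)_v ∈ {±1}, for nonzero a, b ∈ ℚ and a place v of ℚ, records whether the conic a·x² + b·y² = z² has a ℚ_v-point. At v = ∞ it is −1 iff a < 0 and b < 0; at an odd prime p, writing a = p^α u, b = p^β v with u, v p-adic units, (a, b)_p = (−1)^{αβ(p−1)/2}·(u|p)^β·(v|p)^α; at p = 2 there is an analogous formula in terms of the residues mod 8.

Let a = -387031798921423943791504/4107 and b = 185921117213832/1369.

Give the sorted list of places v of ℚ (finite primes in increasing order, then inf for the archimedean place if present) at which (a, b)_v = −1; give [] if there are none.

(a, b) ≡ (-9867, 30498) mod (ℚ^×)²; places V = {2, 3, 7, 11, 13, 17, 23, 37, 41, ∞}.
(a,b)_7: α=2, u≡5; β=2, v≡3 (mod 7); (5|7)=-1, (3|7)=-1; sign (−1)^0·-1^2·-1^2 = +1.
(a,b)_∞: sgn(-9867)=−, sgn(30498)=+, so +1.
(a,b)_41: α=2, u≡11; β=0, v≡29 (mod 41); (11|41)=-1, (29|41)=-1; sign (−1)^0·-1^0·-1^2 = +1.
(a,b)_2: α=4, β=3; u≡5, v≡1 (mod 8); ε(u)ε(v)=0·0, αω(v)=4·0, βω(u)=3·1; sum ≡ 1  ⇒  -1.
(a,b)_3: α=-1, u≡2; β=3, v≡2 (mod 3); (2|3)=-1, (2|3)=-1; sign (−1)^1·-1^3·-1^-1 = -1.
(a,b)_37: α=-2, u≡4; β=-2, v≡11 (mod 37); (4|37)=+1, (11|37)=+1; sign (−1)^0·+1^-2·+1^-2 = +1.
(a,b)_11: α=3, u≡4; β=2, v≡2 (mod 11); (4|11)=+1, (2|11)=-1; sign (−1)^0·+1^2·-1^3 = -1.
(a,b)_13: α=7, u≡7; β=5, v≡2 (mod 13); (7|13)=-1, (2|13)=-1; sign (−1)^0·-1^5·-1^7 = +1.
(a,b)_17: α=2, u≡11; β=1, v≡9 (mod 17); (11|17)=-1, (9|17)=+1; sign (−1)^0·-1^1·+1^2 = -1.
(a,b)_23: α=3, u≡16; β=1, v≡21 (mod 23); (16|23)=+1, (21|23)=-1; sign (−1)^1·+1^1·-1^3 = +1.
(-9867, 30498 / ℚ) ramifies at {2, 3, 11, 17}: a division algebra.

[2, 3, 11, 17]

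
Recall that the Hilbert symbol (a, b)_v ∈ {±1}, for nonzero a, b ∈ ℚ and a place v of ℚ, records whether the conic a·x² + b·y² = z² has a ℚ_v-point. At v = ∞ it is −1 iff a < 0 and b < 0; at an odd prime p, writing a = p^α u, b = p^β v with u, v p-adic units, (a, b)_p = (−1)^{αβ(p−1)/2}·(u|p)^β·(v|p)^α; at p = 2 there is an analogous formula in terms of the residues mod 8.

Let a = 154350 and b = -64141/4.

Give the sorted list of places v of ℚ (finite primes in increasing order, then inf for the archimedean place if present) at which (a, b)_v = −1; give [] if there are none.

(a, b) ≡ (14, -1309) mod (ℚ^×)²; places V = {2, 3, 5, 7, 11, 17, ∞}.
(a,b)_2: α=1, β=-2; u≡7, v≡3 (mod 8); ε(u)ε(v)=1·1, αω(v)=1·1, βω(u)=-2·0; sum ≡ 0  ⇒  +1.
(a,b)_17: α=0, u≡7; β=1, v≡13 (mod 17); (7|17)=-1, (13|17)=+1; sign (−1)^0·-1^1·+1^0 = -1.
(a,b)_7: α=3, u≡2; β=3, v≡4 (mod 7); (2|7)=+1, (4|7)=+1; sign (−1)^1·+1^3·+1^3 = -1.
(a,b)_5: α=2, u≡4; β=0, v≡1 (mod 5); (4|5)=+1, (1|5)=+1; sign (−1)^0·+1^0·+1^2 = +1.
(a,b)_11: α=0, u≡9; β=1, v≡8 (mod 11); (9|11)=+1, (8|11)=-1; sign (−1)^0·+1^1·-1^0 = +1.
(a,b)_3: α=2, u≡2; β=0, v≡2 (mod 3); (2|3)=-1, (2|3)=-1; sign (−1)^0·-1^0·-1^2 = +1.
(a,b)_∞: sgn(14)=+, sgn(-1309)=−, so +1.
|Ram(14, -1309)| = 2, even; anisotropic at {7, 17}.

[7, 17]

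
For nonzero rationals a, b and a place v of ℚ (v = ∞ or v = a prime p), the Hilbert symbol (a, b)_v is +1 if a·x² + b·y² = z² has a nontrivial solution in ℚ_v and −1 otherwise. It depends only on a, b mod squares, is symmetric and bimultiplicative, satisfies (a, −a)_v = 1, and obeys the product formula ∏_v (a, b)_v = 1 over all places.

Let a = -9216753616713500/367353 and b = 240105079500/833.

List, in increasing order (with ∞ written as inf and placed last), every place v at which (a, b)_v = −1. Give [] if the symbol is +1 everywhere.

(a, b) ≡ (-352495, 3315) mod (ℚ^×)²; places V = {2, 3, 5, 7, 11, 13, 17, 19, 29, ∞}.
(a,b)_29: α=3, u≡20; β=2, v≡6 (mod 29); (20|29)=+1, (6|29)=+1; sign (−1)^0·+1^2·+1^3 = +1.
(a,b)_17: α=-1, u≡6; β=-1, v≡1 (mod 17); (6|17)=-1, (1|17)=+1; sign (−1)^0·-1^-1·+1^-1 = -1.
(a,b)_7: α=-4, u≡4; β=-2, v≡2 (mod 7); (4|7)=+1, (2|7)=+1; sign (−1)^0·+1^-2·+1^-4 = +1.
(a,b)_2: α=2, β=2; u≡1, v≡3 (mod 8); ε(u)ε(v)=0·1, αω(v)=2·1, βω(u)=2·0; sum ≡ 0  ⇒  +1.
(a,b)_19: α=2, u≡14; β=0, v≡4 (mod 19); (14|19)=-1, (4|19)=+1; sign (−1)^0·-1^0·+1^2 = +1.
(a,b)_11: α=5, u≡5; β=4, v≡5 (mod 11); (5|11)=+1, (5|11)=+1; sign (−1)^0·+1^4·+1^5 = +1.
(a,b)_3: α=-2, u≡2; β=1, v≡1 (mod 3); (2|3)=-1, (1|3)=+1; sign (−1)^0·-1^1·+1^-2 = -1.
(a,b)_∞: sgn(-352495)=−, sgn(3315)=+, so +1.
(a,b)_5: α=3, u≡4; β=3, v≡2 (mod 5); (4|5)=+1, (2|5)=-1; sign (−1)^0·+1^3·-1^3 = -1.
(a,b)_13: α=1, u≡4; β=1, v≡5 (mod 13); (4|13)=+1, (5|13)=-1; sign (−1)^0·+1^1·-1^1 = -1.
|Ram(-352495, 3315)| = 4, even; anisotropic at {3, 5, 13, 17}.

[3, 5, 13, 17]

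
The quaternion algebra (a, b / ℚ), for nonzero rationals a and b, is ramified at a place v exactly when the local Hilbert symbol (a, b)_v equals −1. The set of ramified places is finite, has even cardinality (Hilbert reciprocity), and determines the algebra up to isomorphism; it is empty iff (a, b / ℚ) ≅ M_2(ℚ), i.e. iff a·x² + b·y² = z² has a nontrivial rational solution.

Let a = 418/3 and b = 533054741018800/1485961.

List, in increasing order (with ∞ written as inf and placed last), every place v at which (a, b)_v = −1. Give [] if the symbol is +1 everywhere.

Mod squares: a ≡ 1254, b ≡ 180523. Check v ∈ {∞, 2, 3, 5, 7, 11, 13, 17, 19, 23, 37, 41, 53}.
v=41: a=41^0·(≡30), b=41^1·(≡4) mod 41; (30|41)=-1, (4|41)=+1; (−1)^{0·1·20}·(-1)^1·(+1)^0 = -1.
v=5: a=5^0·(≡1), b=5^2·(≡2) mod 5; (1|5)=+1, (2|5)=-1; (−1)^{0·2·2}·(+1)^2·(-1)^0 = +1.
v=∞: 1254 > 0 and 180523 > 0  ⇒  (a,b)_∞ = +1.
v=13: a=13^0·(≡5), b=13^2·(≡7) mod 13; (5|13)=-1, (7|13)=-1; (−1)^{0·2·6}·(-1)^2·(-1)^0 = +1.
v=53: a=53^0·(≡51), b=53^-2·(≡41) mod 53; (51|53)=-1, (41|53)=-1; (−1)^{0·-2·26}·(-1)^-2·(-1)^0 = +1.
v=37: a=37^0·(≡16), b=37^1·(≡20) mod 37; (16|37)=+1, (20|37)=-1; (−1)^{0·1·18}·(+1)^1·(-1)^0 = +1.
v=23: a=23^0·(≡9), b=23^-2·(≡7) mod 23; (9|23)=+1, (7|23)=-1; (−1)^{0·-2·11}·(+1)^-2·(-1)^0 = +1.
v=11: a=11^1·(≡9), b=11^2·(≡6) mod 11; (9|11)=+1, (6|11)=-1; (−1)^{1·2·5}·(+1)^2·(-1)^1 = -1.
v=7: a=7^0·(≡4), b=7^1·(≡1) mod 7; (4|7)=+1, (1|7)=+1; (−1)^{0·1·3}·(+1)^1·(+1)^0 = +1.
v=3: a=3^-1·(≡1), b=3^0·(≡1) mod 3; (1|3)=+1, (1|3)=+1; (−1)^{-1·0·1}·(+1)^0·(+1)^-1 = +1.
v=2: v_2(a)=1, v_2(b)=4; units ≡ 3, 3 (mod 8); ε·ε+αω+βω = 1·1+1·1+4·1 ≡ 0  ⇒  (a,b)_2 = +1.
v=19: a=19^1·(≡1), b=19^2·(≡17) mod 19; (1|19)=+1, (17|19)=+1; (−1)^{1·2·9}·(+1)^2·(+1)^1 = +1.
v=17: a=17^0·(≡9), b=17^1·(≡3) mod 17; (9|17)=+1, (3|17)=-1; (−1)^{0·1·8}·(+1)^1·(-1)^0 = +1.
(1254, 180523 / ℚ) ramifies at {11, 41}: a division algebra.

[11, 41]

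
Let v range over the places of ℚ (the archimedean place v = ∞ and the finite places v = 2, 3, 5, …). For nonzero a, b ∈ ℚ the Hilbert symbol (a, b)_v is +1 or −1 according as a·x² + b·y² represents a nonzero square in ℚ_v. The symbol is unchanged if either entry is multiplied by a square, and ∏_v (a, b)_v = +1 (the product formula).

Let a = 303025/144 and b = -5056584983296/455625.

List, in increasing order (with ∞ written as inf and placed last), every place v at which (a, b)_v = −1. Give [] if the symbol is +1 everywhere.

[11, 31, 37, 41]

Mod squares: a ≡ 12121, b ≡ -8226691. Check v ∈ {∞, 2, 3, 5, 7, 11, 17, 23, 29, 31, 37, 41}.
v=2: v_2(a)=-4, v_2(b)=8; units ≡ 1, 5 (mod 8); ε·ε+αω+βω = 0·0+-4·1+8·0 ≡ 0  ⇒  (a,b)_2 = +1.
v=37: a=37^0·(≡29), b=37^1·(≡4) mod 37; (29|37)=-1, (4|37)=+1; (−1)^{0·1·18}·(-1)^1·(+1)^0 = -1.
v=3: a=3^-2·(≡1), b=3^-6·(≡2) mod 3; (1|3)=+1, (2|3)=-1; (−1)^{-2·-6·1}·(+1)^-6·(-1)^-2 = +1.
v=29: a=29^0·(≡25), b=29^1·(≡24) mod 29; (25|29)=+1, (24|29)=+1; (−1)^{0·1·14}·(+1)^1·(+1)^0 = +1.
v=17: a=17^1·(≡16), b=17^1·(≡8) mod 17; (16|17)=+1, (8|17)=+1; (−1)^{1·1·8}·(+1)^1·(+1)^1 = +1.
v=41: a=41^0·(≡29), b=41^1·(≡6) mod 41; (29|41)=-1, (6|41)=-1; (−1)^{0·1·20}·(-1)^1·(-1)^0 = -1.
v=23: a=23^1·(≡7), b=23^0·(≡4) mod 23; (7|23)=-1, (4|23)=+1; (−1)^{1·0·11}·(-1)^0·(+1)^1 = +1.
v=7: a=7^0·(≡4), b=7^4·(≡6) mod 7; (4|7)=+1, (6|7)=-1; (−1)^{0·4·3}·(+1)^4·(-1)^0 = +1.
v=∞: 12121 > 0 and -8226691 < 0  ⇒  (a,b)_∞ = +1.
v=11: a=11^0·(≡8), b=11^1·(≡3) mod 11; (8|11)=-1, (3|11)=+1; (−1)^{0·1·5}·(-1)^1·(+1)^0 = -1.
v=5: a=5^2·(≡4), b=5^-4·(≡1) mod 5; (4|5)=+1, (1|5)=+1; (−1)^{2·-4·2}·(+1)^-4·(+1)^2 = +1.
v=31: a=31^1·(≡16), b=31^0·(≡13) mod 31; (16|31)=+1, (13|31)=-1; (−1)^{1·0·15}·(+1)^0·(-1)^1 = -1.
Ram(12121, -8226691) = {11, 31, 37, 41}; no ℚ_11-point on the conic.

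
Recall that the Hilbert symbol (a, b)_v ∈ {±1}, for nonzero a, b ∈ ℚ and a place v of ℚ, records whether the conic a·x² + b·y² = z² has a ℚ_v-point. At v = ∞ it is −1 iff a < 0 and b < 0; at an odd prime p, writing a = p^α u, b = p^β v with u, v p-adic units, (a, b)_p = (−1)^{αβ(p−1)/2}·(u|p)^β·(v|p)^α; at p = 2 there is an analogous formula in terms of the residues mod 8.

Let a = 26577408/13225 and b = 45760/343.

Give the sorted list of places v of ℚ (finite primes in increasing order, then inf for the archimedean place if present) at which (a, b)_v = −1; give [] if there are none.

(a, b) ≡ (858, 5005) mod (ℚ^×)²; places V = {2, 3, 5, 7, 11, 13, 23, ∞}.
(a,b)_3: α=1, u≡1; β=0, v≡1 (mod 3); (1|3)=+1, (1|3)=+1; sign (−1)^0·+1^0·+1^1 = +1.
(a,b)_23: α=-2, u≡17; β=0, v≡5 (mod 23); (17|23)=-1, (5|23)=-1; sign (−1)^0·-1^0·-1^-2 = +1.
(a,b)_2: α=9, β=6; u≡5, v≡5 (mod 8); ε(u)ε(v)=0·0, αω(v)=9·1, βω(u)=6·1; sum ≡ 1  ⇒  -1.
(a,b)_13: α=1, u≡9; β=1, v≡2 (mod 13); (9|13)=+1, (2|13)=-1; sign (−1)^0·+1^1·-1^1 = -1.
(a,b)_∞: sgn(858)=+, sgn(5005)=+, so +1.
(a,b)_7: α=0, u≡2; β=-3, v≡1 (mod 7); (2|7)=+1, (1|7)=+1; sign (−1)^0·+1^-3·+1^0 = +1.
(a,b)_11: α=3, u≡1; β=1, v≡1 (mod 11); (1|11)=+1, (1|11)=+1; sign (−1)^1·+1^1·+1^3 = -1.
(a,b)_5: α=-2, u≡2; β=1, v≡4 (mod 5); (2|5)=-1, (4|5)=+1; sign (−1)^0·-1^1·+1^-2 = -1.
|Ram(858, 5005)| = 4, even; anisotropic at {2, 5, 11, 13}.

[2, 5, 11, 13]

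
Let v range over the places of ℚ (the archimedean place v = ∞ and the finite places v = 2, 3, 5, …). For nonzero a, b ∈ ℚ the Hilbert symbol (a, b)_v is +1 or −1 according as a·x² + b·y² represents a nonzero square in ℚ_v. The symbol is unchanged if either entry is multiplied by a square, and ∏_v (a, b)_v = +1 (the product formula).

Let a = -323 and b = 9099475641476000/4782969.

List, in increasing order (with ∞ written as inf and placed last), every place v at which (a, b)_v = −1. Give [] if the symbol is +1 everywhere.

(a, b) ≡ (-323, 2090) mod (ℚ^×)²; places V = {2, 3, 5, 11, 17, 19, ∞}.
(a,b)_5: α=0, u≡2; β=3, v≡2 (mod 5); (2|5)=-1, (2|5)=-1; sign (−1)^0·-1^3·-1^0 = -1.
(a,b)_∞: sgn(-323)=−, sgn(2090)=+, so +1.
(a,b)_17: α=1, u≡15; β=4, v≡13 (mod 17); (15|17)=+1, (13|17)=+1; sign (−1)^0·+1^4·+1^1 = +1.
(a,b)_3: α=0, u≡1; β=-14, v≡2 (mod 3); (1|3)=+1, (2|3)=-1; sign (−1)^0·+1^-14·-1^0 = +1.
(a,b)_19: α=1, u≡2; β=5, v≡3 (mod 19); (2|19)=-1, (3|19)=-1; sign (−1)^1·-1^5·-1^1 = -1.
(a,b)_11: α=0, u≡7; β=1, v≡9 (mod 11); (7|11)=-1, (9|11)=+1; sign (−1)^0·-1^1·+1^0 = -1.
(a,b)_2: α=0, β=5; u≡5, v≡5 (mod 8); ε(u)ε(v)=0·0, αω(v)=0·1, βω(u)=5·1; sum ≡ 1  ⇒  -1.
(-323, 2090 / ℚ) ramifies at {2, 5, 11, 19}: a division algebra.

[2, 5, 11, 19]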